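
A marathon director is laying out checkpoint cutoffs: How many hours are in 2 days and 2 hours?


Days: 2
Extra hours: 2
Hours per day: 24
Days to hours: 2 x 24 = 48
Total: 48 + 2 = 50

50


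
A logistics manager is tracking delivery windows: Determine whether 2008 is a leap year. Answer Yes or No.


Year: 2008
Divisible by 4? 2008 / 4 = 502.0 -> Yes
Divisible by 100? 2008 / 100 = 20.08 -> No
Divisible by 4 but not 100, so it IS a leap year

Yes


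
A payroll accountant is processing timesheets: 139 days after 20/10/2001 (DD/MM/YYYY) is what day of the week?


Start: 2001-10-20 (Saturday)
Step 1 - find target date: add 139 days
  2001-10-20 + 139 days = 2002-03-08
Step 2 - day of week:
  139 mod 7 = 6
  Saturday + 6 days -> Friday
Result: Friday (2002-03-08)

Friday


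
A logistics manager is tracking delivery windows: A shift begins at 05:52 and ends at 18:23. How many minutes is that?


Start time: 05:52 = 352 minutes from midnight
End time: 18:23 = 1103 minutes from midnight
Difference: 1103 - 352 = 751 minutes
That is 12 hours and 31 minutes

751


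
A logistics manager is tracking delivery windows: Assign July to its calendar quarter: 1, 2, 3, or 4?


Month: July (month 7)
Q1: January-March (months 1-3)
Q2: April-June (months 4-6)
Q3: July-September (months 7-9)
Q4: October-December (months 10-12)
Month 7 falls in Q3

3


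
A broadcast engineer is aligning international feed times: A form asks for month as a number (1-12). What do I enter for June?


Calendar month order:
5. May
6. June <--
7. July
June is month number 6

6


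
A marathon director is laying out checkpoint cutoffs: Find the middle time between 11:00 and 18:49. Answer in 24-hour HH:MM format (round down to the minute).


Start time: 11:00 = 660 minutes from midnight
End time: 18:49 = 1129 minutes from midnight
Sum: 660 + 1129 = 1789
Midpoint: 1789 / 2 = 894 minutes
Convert: 894 / 60 = 14 hours, 54 minutes
Result: 14:54

14:54


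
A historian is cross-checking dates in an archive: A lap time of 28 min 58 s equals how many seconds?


Minutes: 28
Seconds: 58
Convert minutes to seconds: 28 x 60 = 1680
Add remaining seconds: 1680 + 58 = 1738

1738


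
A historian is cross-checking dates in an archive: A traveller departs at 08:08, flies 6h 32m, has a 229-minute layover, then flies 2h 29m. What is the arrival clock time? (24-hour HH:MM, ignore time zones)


Depart: 08:08
Leg 1: +392 min -> 14:40
Layover: +229 min -> 18:29
Leg 2: +149 min -> 20:58
Total travel: 770 minutes = 12h 50m
Arrival: 20:58

20:58


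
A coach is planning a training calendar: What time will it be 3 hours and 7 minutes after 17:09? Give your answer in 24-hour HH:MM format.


Start time: 17:09
Adding: 3 hours 7 minutes
Minutes: 9 + 7 = 16
Hours: 17 + 3 + 0 = 20
Result: 20:16

20:16


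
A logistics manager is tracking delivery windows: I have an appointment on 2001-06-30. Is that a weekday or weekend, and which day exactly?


Date: 2001-06-30
January 1, 2001 is a Monday
Day of year: 181
Offset from Jan 1: 180 days
180 mod 7 = 5
Result: Saturday

Saturday


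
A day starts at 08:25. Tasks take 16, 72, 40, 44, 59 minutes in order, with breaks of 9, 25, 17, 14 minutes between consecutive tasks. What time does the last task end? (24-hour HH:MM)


Start: 08:25 = 505 min from midnight
  after task 1 (16 min): 08:41
  after break (9 min): 08:50
  after task 2 (72 min): 10:02
  after break (25 min): 10:27
  after task 3 (40 min): 11:07
  after break (17 min): 11:24
  after task 4 (44 min): 12:08
  after break (14 min): 12:22
  after task 5 (59 min): 13:21
Total elapsed: 296 minutes
End time: 13:21

13:21


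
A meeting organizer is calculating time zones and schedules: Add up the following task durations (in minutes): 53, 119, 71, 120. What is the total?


Durations: 53, 119, 71, 120
Running sum: 53
+ 119 = 172
+ 71 = 243
+ 120 = 363
Total duration: 363 minutes
That is 6 hours and 3 minutes

363


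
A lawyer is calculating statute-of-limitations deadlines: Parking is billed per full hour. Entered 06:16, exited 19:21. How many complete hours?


Start: 06:16
End: 19:21
Hour difference: 19 - 6 = 13 hours
Minute difference: 21 - 16 = 5 minutes
Total minutes: 785
Complete hours: 785 / 60 = 13 (remainder 5)

13


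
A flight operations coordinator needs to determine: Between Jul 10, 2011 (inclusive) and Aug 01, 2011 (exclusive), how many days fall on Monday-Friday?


Start: 2011-07-10 (Sunday)
End (exclusive): 2011-08-01 (Monday)
Total calendar days: 22
Full weeks: 22 // 7 = 3 -> 15 weekdays
Remaining 1 days starting on Sunday:
  Sun(-) -> 0 weekdays
Total business days: 15 + 0 = 15

15


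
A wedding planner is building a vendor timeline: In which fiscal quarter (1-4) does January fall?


Month: January (month 1)
Q1: January-March (months 1-3)
Q2: April-June (months 4-6)
Q3: July-September (months 7-9)
Q4: October-December (months 10-12)
Month 1 falls in Q1

1


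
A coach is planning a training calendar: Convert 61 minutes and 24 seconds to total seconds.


Minutes: 61
Extra seconds: 24
Seconds per minute: 60
Minutes to seconds: 61 x 60 = 3660
Total: 3660 + 24 = 3684

3684


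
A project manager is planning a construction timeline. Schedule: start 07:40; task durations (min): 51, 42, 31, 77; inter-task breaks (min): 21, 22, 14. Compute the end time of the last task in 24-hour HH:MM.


Start: 07:40 = 460 min from midnight
  after task 1 (51 min): 08:31
  after break (21 min): 08:52
  after task 2 (42 min): 09:34
  after break (22 min): 09:56
  after task 3 (31 min): 10:27
  after break (14 min): 10:41
  after task 4 (77 min): 11:58
Total elapsed: 258 minutes
End time: 11:58

11:58


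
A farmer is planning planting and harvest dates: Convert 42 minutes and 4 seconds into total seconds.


Minutes: 42
Seconds: 4
Convert minutes to seconds: 42 x 60 = 2520
Add remaining seconds: 2520 + 4 = 2524

2524


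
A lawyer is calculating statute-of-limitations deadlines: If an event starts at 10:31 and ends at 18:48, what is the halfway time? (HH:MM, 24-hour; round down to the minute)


Start time: 10:31 = 631 minutes from midnight
End time: 18:48 = 1128 minutes from midnight
Sum: 631 + 1128 = 1759
Midpoint: 1759 / 2 = 879 minutes
Convert: 879 / 60 = 14 hours, 39 minutes
Result: 14:39

14:39


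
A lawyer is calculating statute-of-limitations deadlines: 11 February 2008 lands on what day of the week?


Date: 2008-02-11
January 1, 2008 is a Tuesday
Day of year: 42
Offset from Jan 1: 41 days
41 mod 7 = 6
Result: Monday

Monday


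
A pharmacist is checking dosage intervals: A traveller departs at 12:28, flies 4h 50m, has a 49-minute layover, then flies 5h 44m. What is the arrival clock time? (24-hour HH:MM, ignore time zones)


Depart: 12:28
Leg 1: +290 min -> 17:18
Layover: +49 min -> 18:07
Leg 2: +344 min -> 23:51
Total travel: 683 minutes = 11h 23m
Arrival: 23:51

23:51


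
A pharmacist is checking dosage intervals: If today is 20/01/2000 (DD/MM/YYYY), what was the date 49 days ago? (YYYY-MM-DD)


Start: 2000-01-20
Subtracting 49 days
Days already passed in January: 20
After going back through January: 29 more days to subtract
December 1999 has 31 days, need 29
Result: 1999-12-02

1999-12-02


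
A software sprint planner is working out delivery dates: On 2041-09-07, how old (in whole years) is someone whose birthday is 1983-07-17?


Birth: 1983-07-17
Reference: 2041-09-07
Year difference: 2041 - 1983 = 58
Has birthday (07-17) occurred by 09-07? Yes
Age in full years: 58

58


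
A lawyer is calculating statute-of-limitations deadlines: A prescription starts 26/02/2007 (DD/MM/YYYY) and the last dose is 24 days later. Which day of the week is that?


Start: 2007-02-26 (Monday)
Step 1 - find target date: add 24 days
  2007-02-26 + 24 days = 2007-03-22
Step 2 - day of week:
  24 mod 7 = 3
  Monday + 3 days -> Thursday
Result: Thursday (2007-03-22)

Thursday


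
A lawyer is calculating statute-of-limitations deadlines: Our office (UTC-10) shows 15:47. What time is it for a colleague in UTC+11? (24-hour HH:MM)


Local time: 15:47 at UTC-10 (offset -10h)
Target zone: UTC+11 (offset 11h)
Difference: 11 - (-10) = 21 hours
Calculation: 15 + (21) = 36
Wraparound: (36) mod 24 = 12
Result: 12:47

12:47


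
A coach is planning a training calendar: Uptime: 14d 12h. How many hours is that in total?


Days: 14
Extra hours: 12
Hours per day: 24
Days to hours: 14 x 24 = 336
Total: 336 + 12 = 348

348


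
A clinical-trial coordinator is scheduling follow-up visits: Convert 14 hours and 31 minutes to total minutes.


Hours: 14
Minutes: 31
Convert hours to minutes: 14 x 60 = 840
Add remaining minutes: 840 + 31 = 871

871


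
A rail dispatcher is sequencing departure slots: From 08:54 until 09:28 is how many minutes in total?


Start time: 08:54 = 534 minutes from midnight
End time: 09:28 = 568 minutes from midnight
Difference: 568 - 534 = 34 minutes
That is 0 hours and 34 minutes

34


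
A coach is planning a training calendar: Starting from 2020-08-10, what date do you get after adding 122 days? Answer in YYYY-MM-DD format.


Start: 2020-08-10
Adding 122 days
Days remaining in August: 21
After August: 101 days still to add
September 2020: 30 days, 71 remaining
October 2020: 31 days, 40 remaining
November 2020: 30 days, 10 remaining
December 2020 has 31 days, need 10
Result: 2020-12-10

2020-12-10


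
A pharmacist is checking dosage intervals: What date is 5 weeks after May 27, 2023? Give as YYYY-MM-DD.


Start: 2023-05-27
Weeks to add: 5
Convert to days: 5 x 7 = 35 days
Add 35 days to 2023-05-27
Result: 2023-07-01

2023-07-01


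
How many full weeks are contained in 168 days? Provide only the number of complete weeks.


Total days: 168
Days per week: 7
Division: 168 / 7 = 24 remainder 0
Complete weeks: 24
Remaining days: 0

24


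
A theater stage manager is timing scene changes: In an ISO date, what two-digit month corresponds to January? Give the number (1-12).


Calendar month order:
1. January <--
2. February
January is month number 1

1


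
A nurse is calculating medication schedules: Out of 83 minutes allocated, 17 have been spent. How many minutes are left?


Total budget: 83 minutes
Time used: 17 minutes
Remaining: 83 - 17 = 66 minutes
Percent used: 20.5%
Percent remaining: 79.5%

66


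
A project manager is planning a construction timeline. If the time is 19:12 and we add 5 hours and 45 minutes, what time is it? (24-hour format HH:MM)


Start time: 19:12
Adding: 5 hours 45 minutes
Minutes: 12 + 45 = 57
Hours: 19 + 5 + 0 = 24
Hour wraparound: 24 mod 24 = 0
Result: 00:57

00:57


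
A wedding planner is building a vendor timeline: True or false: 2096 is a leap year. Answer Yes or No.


Year: 2096
Divisible by 4? 2096 / 4 = 524.0 -> Yes
Divisible by 100? 2096 / 100 = 20.96 -> No
Divisible by 4 but not 100, so it IS a leap year

Yes


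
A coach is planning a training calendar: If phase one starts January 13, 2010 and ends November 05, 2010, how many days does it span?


Start date: 2010-01-13
End date: 2010-11-05
Jan 2010: +19 days
Feb 2010: +28 days
Mar 2010: +31 days
... (8 more months)
Total: 296 days

296


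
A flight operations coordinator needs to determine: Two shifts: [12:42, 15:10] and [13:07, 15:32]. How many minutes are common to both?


Interval A: [762, 910] minutes from midnight
Interval B: [787, 932] minutes from midnight
Overlap start = max(762, 787) = 787
Overlap end = min(910, 932) = 910
Overlap = 910 - 787 = 123 minutes

123


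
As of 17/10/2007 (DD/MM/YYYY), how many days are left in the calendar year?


Start: October 17, 2007
End: December 31, 2007
Days left in October: 14
November: 30
December: 31
Sum of remaining months: 61
Total: 14 + 61 = 75

75


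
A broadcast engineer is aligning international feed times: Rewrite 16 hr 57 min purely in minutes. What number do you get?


Hours: 16
Extra minutes: 57
Minutes per hour: 60
Hours to minutes: 16 x 60 = 960
Total: 960 + 57 = 1017

1017


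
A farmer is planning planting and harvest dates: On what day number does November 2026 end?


Month: November
Year: 2026
November is a 30-day month
Total: 30 days

30


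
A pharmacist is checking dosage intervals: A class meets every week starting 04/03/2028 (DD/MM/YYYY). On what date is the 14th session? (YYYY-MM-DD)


First occurrence: 2028-03-04 (occurrence 1)
Each occurrence is 7 days after the previous.
Occurrence 14 is 13 weeks after the first.
13 weeks = 91 days
2028-03-04 + 91 days = 2028-06-03

2028-06-03


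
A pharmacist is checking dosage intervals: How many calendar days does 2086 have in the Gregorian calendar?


Year: 2086
Check leap year rules:
Divisible by 4? No
2086 is not a leap year
Days: 365

365


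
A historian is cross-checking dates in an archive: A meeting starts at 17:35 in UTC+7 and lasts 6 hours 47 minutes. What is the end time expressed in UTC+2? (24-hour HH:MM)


Start: 17:35 in UTC+7
Step 1 - add duration:
  minutes: 35 + 47 = 82 (carry 1h)
  hours: 17 + 6 + 1 = 24
  end in UTC+7: 00:22
Step 2 - convert UTC+7 -> UTC+2:
  offset difference: 2 - (7) = -5 hours
  0 + (-5) = -5 -> mod 24 = 19
Result: 19:22 in UTC+2

19:22


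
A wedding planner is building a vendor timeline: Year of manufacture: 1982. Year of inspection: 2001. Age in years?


Birth year: 1982
Current year: 2001
Age = current year - birth year
Age = 2001 - 1982 = 19

19


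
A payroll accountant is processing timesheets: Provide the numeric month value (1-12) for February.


Calendar month order:
1. January
2. February <--
3. March
February is month number 2

2


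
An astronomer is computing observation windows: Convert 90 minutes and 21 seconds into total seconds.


Minutes: 90
Seconds: 21
Convert minutes to seconds: 90 x 60 = 5400
Add remaining seconds: 5400 + 21 = 5421

5421


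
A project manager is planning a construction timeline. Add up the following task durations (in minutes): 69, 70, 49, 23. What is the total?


Durations: 69, 70, 49, 23
Running sum: 69
+ 70 = 139
+ 49 = 188
+ 23 = 211
Total duration: 211 minutes
That is 3 hours and 31 minutes

211


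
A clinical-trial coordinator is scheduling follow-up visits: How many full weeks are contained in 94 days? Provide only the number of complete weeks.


Total days: 94
Days per week: 7
Division: 94 / 7 = 13 remainder 3
Complete weeks: 13
Remaining days: 3

13


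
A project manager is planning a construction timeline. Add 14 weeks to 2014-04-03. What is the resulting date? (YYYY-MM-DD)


Start: 2014-04-03
Weeks to add: 14
Convert to days: 14 x 7 = 98 days
Add 98 days to 2014-04-03
Result: 2014-07-10

2014-07-10


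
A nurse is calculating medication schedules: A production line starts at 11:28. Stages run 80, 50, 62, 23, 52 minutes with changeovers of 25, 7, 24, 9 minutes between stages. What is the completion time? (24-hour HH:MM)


Start: 11:28 = 688 min from midnight
  after task 1 (80 min): 12:48
  after break (25 min): 13:13
  after task 2 (50 min): 14:03
  after break (7 min): 14:10
  after task 3 (62 min): 15:12
  after break (24 min): 15:36
  after task 4 (23 min): 15:59
  after break (9 min): 16:08
  after task 5 (52 min): 17:00
Total elapsed: 332 minutes
End time: 17:00

17:00


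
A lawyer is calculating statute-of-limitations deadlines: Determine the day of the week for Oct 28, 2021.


Date: 2021-10-28
January 1, 2021 is a Friday
Day of year: 301
Offset from Jan 1: 300 days
300 mod 7 = 6
Result: Thursday

Thursday


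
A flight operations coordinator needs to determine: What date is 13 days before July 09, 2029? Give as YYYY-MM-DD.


Start: 2029-07-09
Subtracting 13 days
Days already passed in July: 9
After going back through July: 4 more days to subtract
June 2029 has 30 days, need 4
Result: 2029-06-26

2029-06-26


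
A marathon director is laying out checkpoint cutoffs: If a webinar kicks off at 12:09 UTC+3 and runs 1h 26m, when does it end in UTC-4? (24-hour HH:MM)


Start: 12:09 in UTC+3
Step 1 - add duration:
  minutes: 9 + 26 = 35
  hours: 12 + 1 + 0 = 13
  end in UTC+3: 13:35
Step 2 - convert UTC+3 -> UTC-4:
  offset difference: -4 - (3) = -7 hours
  13 + (-7) = 6 -> mod 24 = 6
Result: 06:35 in UTC-4

06:35


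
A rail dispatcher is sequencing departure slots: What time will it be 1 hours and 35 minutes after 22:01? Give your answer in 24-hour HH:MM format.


Start time: 22:01
Adding: 1 hours 35 minutes
Minutes: 1 + 35 = 36
Hours: 22 + 1 + 0 = 23
Result: 23:36

23:36


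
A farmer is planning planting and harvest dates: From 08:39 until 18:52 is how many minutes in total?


Start time: 08:39 = 519 minutes from midnight
End time: 18:52 = 1132 minutes from midnight
Difference: 1132 - 519 = 613 minutes
That is 10 hours and 13 minutes

613


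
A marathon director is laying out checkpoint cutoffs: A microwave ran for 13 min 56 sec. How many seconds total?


Minutes: 13
Extra seconds: 56
Seconds per minute: 60
Minutes to seconds: 13 x 60 = 780
Total: 780 + 56 = 836

836


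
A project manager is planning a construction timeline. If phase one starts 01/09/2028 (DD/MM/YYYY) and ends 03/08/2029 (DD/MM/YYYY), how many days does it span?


Start date: 2028-09-01
End date: 2029-08-03
Sep 2028: +30 days
Oct 2028: +31 days
Nov 2028: +30 days
... (9 more months)
Total: 336 days

336


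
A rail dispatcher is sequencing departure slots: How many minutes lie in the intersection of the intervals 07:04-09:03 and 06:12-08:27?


Interval A: [424, 543] minutes from midnight
Interval B: [372, 507] minutes from midnight
Overlap start = max(424, 372) = 424
Overlap end = min(543, 507) = 507
Overlap = 507 - 424 = 83 minutes

83


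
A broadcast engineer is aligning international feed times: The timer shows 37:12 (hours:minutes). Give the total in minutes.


Hours: 37
Minutes: 12
Convert hours to minutes: 37 x 60 = 2220
Add remaining minutes: 2220 + 12 = 2232

2232


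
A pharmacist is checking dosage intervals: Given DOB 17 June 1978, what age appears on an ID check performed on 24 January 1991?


Birth: 1978-06-17
Reference: 1991-01-24
Year difference: 1991 - 1978 = 13
Has birthday (06-17) occurred by 01-24? No
Birthday not yet reached this year -> subtract 1
Age in full years: 12

12


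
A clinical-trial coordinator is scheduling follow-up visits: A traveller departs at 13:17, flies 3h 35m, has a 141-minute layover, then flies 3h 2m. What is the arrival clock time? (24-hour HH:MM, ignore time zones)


Depart: 13:17
Leg 1: +215 min -> 16:52
Layover: +141 min -> 19:13
Leg 2: +182 min -> 22:15
Total travel: 538 minutes = 8h 58m
Arrival: 22:15

22:15


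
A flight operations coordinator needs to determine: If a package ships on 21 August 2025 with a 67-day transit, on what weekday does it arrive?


Start: 2025-08-21 (Thursday)
Step 1 - find target date: add 67 days
  2025-08-21 + 67 days = 2025-10-27
Step 2 - day of week:
  67 mod 7 = 4
  Thursday + 4 days -> Monday
Result: Monday (2025-10-27)

Monday


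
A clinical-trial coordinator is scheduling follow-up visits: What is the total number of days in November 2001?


Month: November
Year: 2001
November is a 30-day month
Total: 30 days

30


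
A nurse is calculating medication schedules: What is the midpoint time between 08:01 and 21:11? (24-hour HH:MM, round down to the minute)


Start time: 08:01 = 481 minutes from midnight
End time: 21:11 = 1271 minutes from midnight
Sum: 481 + 1271 = 1752
Midpoint: 1752 / 2 = 876 minutes
Convert: 876 / 60 = 14 hours, 36 minutes
Result: 14:36

14:36


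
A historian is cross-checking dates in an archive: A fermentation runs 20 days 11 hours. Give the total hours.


Days: 20
Extra hours: 11
Hours per day: 24
Days to hours: 20 x 24 = 480
Total: 480 + 11 = 491

491


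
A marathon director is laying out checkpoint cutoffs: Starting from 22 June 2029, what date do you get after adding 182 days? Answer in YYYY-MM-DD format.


Start: 2029-06-22
Adding 182 days
Days remaining in June: 8
After June: 174 days still to add
July 2029: 31 days, 143 remaining
August 2029: 31 days, 112 remaining
September 2029: 30 days, 82 remaining
October 2029: 31 days, 51 remaining
Result: 2029-12-21

2029-12-21


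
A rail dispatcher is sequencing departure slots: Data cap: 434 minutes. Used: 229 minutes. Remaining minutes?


Total budget: 434 minutes
Time used: 229 minutes
Remaining: 434 - 229 = 205 minutes
Percent used: 52.8%
Percent remaining: 47.2%

205


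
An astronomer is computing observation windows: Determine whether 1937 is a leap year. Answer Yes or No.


Year: 1937
Divisible by 4? 1937 / 4 = 484.25 -> No
Not divisible by 4, so NOT a leap year

No


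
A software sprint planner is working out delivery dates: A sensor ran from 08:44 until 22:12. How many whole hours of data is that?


Start: 08:44
End: 22:12
Hour difference: 22 - 8 = 14 hours
Minute difference: 12 - 44 = -32 minutes
Total minutes: 808
Complete hours: 808 / 60 = 13 (remainder 28)

13


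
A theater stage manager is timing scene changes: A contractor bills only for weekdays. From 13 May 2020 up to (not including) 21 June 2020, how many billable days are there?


Start: 2020-05-13 (Wednesday)
End (exclusive): 2020-06-21 (Sunday)
Total calendar days: 39
Full weeks: 39 // 7 = 5 -> 25 weekdays
Remaining 4 days starting on Wednesday:
  Wed(w), Thu(w), Fri(w), Sat(-) -> 3 weekdays
Total business days: 25 + 3 = 28

28


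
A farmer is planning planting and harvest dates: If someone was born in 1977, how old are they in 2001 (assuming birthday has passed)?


Birth year: 1977
Current year: 2001
Age = current year - birth year
Age = 2001 - 1977 = 24

24


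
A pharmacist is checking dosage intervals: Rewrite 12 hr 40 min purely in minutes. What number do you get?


Hours: 12
Extra minutes: 40
Minutes per hour: 60
Hours to minutes: 12 x 60 = 720
Total: 720 + 40 = 760

760


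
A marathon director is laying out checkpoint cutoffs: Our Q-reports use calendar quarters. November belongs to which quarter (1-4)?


Month: November (month 11)
Q1: January-March (months 1-3)
Q2: April-June (months 4-6)
Q3: July-September (months 7-9)
Q4: October-December (months 10-12)
Month 11 falls in Q4

4


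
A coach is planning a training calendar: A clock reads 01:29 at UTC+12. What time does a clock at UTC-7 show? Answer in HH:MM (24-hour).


Local time: 01:29 at UTC+12 (offset 12h)
Target zone: UTC-7 (offset -7h)
Difference: -7 - (12) = -19 hours
Calculation: 1 + (-19) = -18
Wraparound: (-18) mod 24 = 6
Result: 06:29

06:29


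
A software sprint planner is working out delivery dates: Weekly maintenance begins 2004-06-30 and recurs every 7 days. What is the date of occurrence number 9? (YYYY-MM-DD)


First occurrence: 2004-06-30 (occurrence 1)
Each occurrence is 7 days after the previous.
Occurrence 9 is 8 weeks after the first.
8 weeks = 56 days
2004-06-30 + 56 days = 2004-08-25

2004-08-25


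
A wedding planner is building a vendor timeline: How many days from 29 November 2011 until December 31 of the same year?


Start: November 29, 2011
End: December 31, 2011
Days left in November: 1
December: 31
Sum of remaining months: 31
Total: 1 + 31 = 32

32


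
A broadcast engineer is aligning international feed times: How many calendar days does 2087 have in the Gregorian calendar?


Year: 2087
Check leap year rules:
Divisible by 4? No
2087 is not a leap year
Days: 365

365


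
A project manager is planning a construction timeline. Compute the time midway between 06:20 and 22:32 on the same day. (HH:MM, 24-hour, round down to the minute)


Start time: 06:20 = 380 minutes from midnight
End time: 22:32 = 1352 minutes from midnight
Sum: 380 + 1352 = 1732
Midpoint: 1732 / 2 = 866 minutes
Convert: 866 / 60 = 14 hours, 26 minutes
Result: 14:26

14:26


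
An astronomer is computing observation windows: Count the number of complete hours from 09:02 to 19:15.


Start: 09:02
End: 19:15
Hour difference: 19 - 9 = 10 hours
Minute difference: 15 - 2 = 13 minutes
Total minutes: 613
Complete hours: 613 / 60 = 10 (remainder 13)

10


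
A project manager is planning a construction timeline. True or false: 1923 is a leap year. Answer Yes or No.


Year: 1923
Divisible by 4? 1923 / 4 = 480.75 -> No
Not divisible by 4, so NOT a leap year

No


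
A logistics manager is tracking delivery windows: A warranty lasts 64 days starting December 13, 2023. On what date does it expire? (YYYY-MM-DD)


Start: 2023-12-13
Adding 64 days
Days remaining in December: 18
After December: 46 days still to add
January 2024: 31 days, 15 remaining
February 2024 has 29 days, need 15
Result: 2024-02-15

2024-02-15


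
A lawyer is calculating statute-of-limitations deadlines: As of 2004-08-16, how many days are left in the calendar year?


Start: August 16, 2004
End: December 31, 2004
Days left in August: 15
September: 30
October: 31
November: 30
December: 31
Sum of remaining months: 122
Total: 15 + 122 = 137

137


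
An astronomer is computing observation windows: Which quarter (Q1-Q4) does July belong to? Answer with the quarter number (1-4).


Month: July (month 7)
Q1: January-March (months 1-3)
Q2: April-June (months 4-6)
Q3: July-September (months 7-9)
Q4: October-December (months 10-12)
Month 7 falls in Q3

3


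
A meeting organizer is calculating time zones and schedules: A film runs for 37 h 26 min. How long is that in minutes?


Hours: 37
Minutes: 26
Convert hours to minutes: 37 x 60 = 2220
Add remaining minutes: 2220 + 26 = 2246

2246


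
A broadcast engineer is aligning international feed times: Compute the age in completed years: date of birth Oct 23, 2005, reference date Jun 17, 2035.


Birth: 2005-10-23
Reference: 2035-06-17
Year difference: 2035 - 2005 = 30
Has birthday (10-23) occurred by 06-17? No
Birthday not yet reached this year -> subtract 1
Age in full years: 29

29


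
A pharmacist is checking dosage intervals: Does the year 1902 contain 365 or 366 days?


Year: 1902
Check leap year rules:
Divisible by 4? No
1902 is not a leap year
Days: 365

365


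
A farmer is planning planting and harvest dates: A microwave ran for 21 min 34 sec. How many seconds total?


Minutes: 21
Extra seconds: 34
Seconds per minute: 60
Minutes to seconds: 21 x 60 = 1260
Total: 1260 + 34 = 1294

1294


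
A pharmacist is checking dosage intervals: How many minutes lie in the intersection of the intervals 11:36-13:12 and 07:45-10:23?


Interval A: [696, 792] minutes from midnight
Interval B: [465, 623] minutes from midnight
Overlap start = max(696, 465) = 696
Overlap end = min(792, 623) = 623
End <= start, so the intervals do not overlap: 0 minutes

0


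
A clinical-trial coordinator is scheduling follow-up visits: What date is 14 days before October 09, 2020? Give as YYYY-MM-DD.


Start: 2020-10-09
Subtracting 14 days
Days already passed in October: 9
After going back through October: 5 more days to subtract
September 2020 has 30 days, need 5
Result: 2020-09-25

2020-09-25


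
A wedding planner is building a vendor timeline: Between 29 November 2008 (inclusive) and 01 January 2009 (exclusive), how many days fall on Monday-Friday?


Start: 2008-11-29 (Saturday)
End (exclusive): 2009-01-01 (Thursday)
Total calendar days: 33
Full weeks: 33 // 7 = 4 -> 20 weekdays
Remaining 5 days starting on Saturday:
  Sat(-), Sun(-), Mon(w), Tue(w), Wed(w) -> 3 weekdays
Total business days: 20 + 3 = 23

23


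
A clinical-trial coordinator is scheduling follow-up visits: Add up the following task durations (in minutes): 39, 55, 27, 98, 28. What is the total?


Durations: 39, 55, 27, 98, 28
Running sum: 39
+ 55 = 94
+ 27 = 121
+ 98 = 219
+ 28 = 247
Total duration: 247 minutes
That is 4 hours and 7 minutes

247


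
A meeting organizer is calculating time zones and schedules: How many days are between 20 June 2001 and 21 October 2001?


Start date: 2001-06-20
End date: 2001-10-21
Jun 2001: +11 days
Jul 2001: +31 days
Aug 2001: +31 days
Sep 2001: +30 days
Oct 2001: +20 days
Total: 123 days

123


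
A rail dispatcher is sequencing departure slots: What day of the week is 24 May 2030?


Date: 2030-05-24
January 1, 2030 is a Tuesday
Day of year: 144
Offset from Jan 1: 143 days
143 mod 7 = 3
Result: Friday

Friday


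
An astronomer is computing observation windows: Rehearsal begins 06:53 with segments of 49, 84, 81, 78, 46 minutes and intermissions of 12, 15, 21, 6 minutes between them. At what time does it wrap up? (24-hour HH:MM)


Start: 06:53 = 413 min from midnight
  after task 1 (49 min): 07:42
  after break (12 min): 07:54
  after task 2 (84 min): 09:18
  after break (15 min): 09:33
  after task 3 (81 min): 10:54
  after break (21 min): 11:15
  after task 4 (78 min): 12:33
  after break (6 min): 12:39
  after task 5 (46 min): 13:25
Total elapsed: 392 minutes
End time: 13:25

13:25


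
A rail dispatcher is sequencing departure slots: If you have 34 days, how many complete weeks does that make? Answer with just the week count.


Total days: 34
Days per week: 7
Division: 34 / 7 = 4 remainder 6
Complete weeks: 4
Remaining days: 6

4


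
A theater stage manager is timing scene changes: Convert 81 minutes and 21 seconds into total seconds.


Minutes: 81
Seconds: 21
Convert minutes to seconds: 81 x 60 = 4860
Add remaining seconds: 4860 + 21 = 4881

4881


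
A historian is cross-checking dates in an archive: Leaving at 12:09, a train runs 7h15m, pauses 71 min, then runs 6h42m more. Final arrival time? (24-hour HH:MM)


Depart: 12:09
Leg 1: +435 min -> 19:24
Layover: +71 min -> 20:35
Leg 2: +402 min -> 03:17
Total travel: 908 minutes = 15h 8m
Arrival: 03:17

03:17


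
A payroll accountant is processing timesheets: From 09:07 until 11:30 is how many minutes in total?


Start time: 09:07 = 547 minutes from midnight
End time: 11:30 = 690 minutes from midnight
Difference: 690 - 547 = 143 minutes
That is 2 hours and 23 minutes

143


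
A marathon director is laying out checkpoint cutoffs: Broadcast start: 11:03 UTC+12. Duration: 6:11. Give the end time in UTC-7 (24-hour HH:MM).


Start: 11:03 in UTC+12
Step 1 - add duration:
  minutes: 3 + 11 = 14
  hours: 11 + 6 + 0 = 17
  end in UTC+12: 17:14
Step 2 - convert UTC+12 -> UTC-7:
  offset difference: -7 - (12) = -19 hours
  17 + (-19) = -2 -> mod 24 = 22
Result: 22:14 in UTC-7

22:14


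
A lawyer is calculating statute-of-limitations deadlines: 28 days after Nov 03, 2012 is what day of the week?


Start: 2012-11-03 (Saturday)
Step 1 - find target date: add 28 days
  2012-11-03 + 28 days = 2012-12-01
Step 2 - day of week:
  28 mod 7 = 0
  Saturday + 0 days -> Saturday
Result: Saturday (2012-12-01)

Saturday


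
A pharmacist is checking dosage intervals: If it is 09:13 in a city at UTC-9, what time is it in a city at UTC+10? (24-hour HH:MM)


Local time: 09:13 at UTC-9 (offset -9h)
Target zone: UTC+10 (offset 10h)
Difference: 10 - (-9) = 19 hours
Calculation: 9 + (19) = 28
Wraparound: (28) mod 24 = 4
Result: 04:13

04:13


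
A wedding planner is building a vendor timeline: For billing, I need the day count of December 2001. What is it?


Month: December
Year: 2001
December is a 31-day month
Total: 31 days

31


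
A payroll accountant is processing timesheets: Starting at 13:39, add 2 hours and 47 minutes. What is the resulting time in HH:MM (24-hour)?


Start time: 13:39
Adding: 2 hours 47 minutes
Minutes: 39 + 47 = 86
Minute overflow: 86 >= 60, so carry 1 hour, minutes = 26
Hours: 13 + 2 + 1 = 16
Result: 16:26

16:26


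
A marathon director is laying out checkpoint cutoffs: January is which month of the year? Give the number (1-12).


Calendar month order:
1. January <--
2. February
January is month number 1

1


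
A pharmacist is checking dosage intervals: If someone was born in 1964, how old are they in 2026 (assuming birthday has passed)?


Birth year: 1964
Current year: 2026
Age = current year - birth year
Age = 2026 - 1964 = 62

62


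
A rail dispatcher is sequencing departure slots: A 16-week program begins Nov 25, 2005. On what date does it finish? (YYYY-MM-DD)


Start: 2005-11-25
Weeks to add: 16
Convert to days: 16 x 7 = 112 days
Add 112 days to 2005-11-25
Result: 2006-03-17

2006-03-17


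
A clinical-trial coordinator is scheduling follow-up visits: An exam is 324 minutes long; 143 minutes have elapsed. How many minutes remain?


Total budget: 324 minutes
Time used: 143 minutes
Remaining: 324 - 143 = 181 minutes
Percent used: 44.1%
Percent remaining: 55.9%

181


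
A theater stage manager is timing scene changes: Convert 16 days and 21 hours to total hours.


Days: 16
Extra hours: 21
Hours per day: 24
Days to hours: 16 x 24 = 384
Total: 384 + 21 = 405

405


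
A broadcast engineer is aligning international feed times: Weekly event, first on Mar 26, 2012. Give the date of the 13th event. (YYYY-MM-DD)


First occurrence: 2012-03-26 (occurrence 1)
Each occurrence is 7 days after the previous.
Occurrence 13 is 12 weeks after the first.
12 weeks = 84 days
2012-03-26 + 84 days = 2012-06-18

2012-06-18


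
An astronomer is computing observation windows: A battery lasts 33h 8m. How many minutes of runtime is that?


Hours: 33
Extra minutes: 8
Minutes per hour: 60
Hours to minutes: 33 x 60 = 1980
Total: 1980 + 8 = 1988

1988


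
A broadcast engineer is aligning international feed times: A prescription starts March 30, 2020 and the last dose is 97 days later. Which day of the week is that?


Start: 2020-03-30 (Monday)
Step 1 - find target date: add 97 days
  2020-03-30 + 97 days = 2020-07-05
Step 2 - day of week:
  97 mod 7 = 6
  Monday + 6 days -> Sunday
Result: Sunday (2020-07-05)

Sunday


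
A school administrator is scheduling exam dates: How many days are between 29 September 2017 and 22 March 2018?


Start date: 2017-09-29
End date: 2018-03-22
Sep 2017: +2 days
Oct 2017: +31 days
Nov 2017: +30 days
... (4 more months)
Total: 174 days

174


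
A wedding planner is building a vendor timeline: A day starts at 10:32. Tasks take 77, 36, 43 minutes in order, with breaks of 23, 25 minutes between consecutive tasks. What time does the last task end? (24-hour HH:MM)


Start: 10:32 = 632 min from midnight
  after task 1 (77 min): 11:49
  after break (23 min): 12:12
  after task 2 (36 min): 12:48
  after break (25 min): 13:13
  after task 3 (43 min): 13:56
Total elapsed: 204 minutes
End time: 13:56

13:56


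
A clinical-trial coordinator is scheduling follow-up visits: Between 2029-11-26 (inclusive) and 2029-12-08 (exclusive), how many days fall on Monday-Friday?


Start: 2029-11-26 (Monday)
End (exclusive): 2029-12-08 (Saturday)
Total calendar days: 12
Full weeks: 12 // 7 = 1 -> 5 weekdays
Remaining 5 days starting on Monday:
  Mon(w), Tue(w), Wed(w), Thu(w), Fri(w) -> 5 weekdays
Total business days: 5 + 5 = 10

10


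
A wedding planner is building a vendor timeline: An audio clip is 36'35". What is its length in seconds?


Minutes: 36
Seconds: 35
Convert minutes to seconds: 36 x 60 = 2160
Add remaining seconds: 2160 + 35 = 2195

2195


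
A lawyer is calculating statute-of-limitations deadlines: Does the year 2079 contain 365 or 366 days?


Year: 2079
Check leap year rules:
Divisible by 4? No
2079 is not a leap year
Days: 365

365


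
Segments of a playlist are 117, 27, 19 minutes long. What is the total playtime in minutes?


Durations: 117, 27, 19
Running sum: 117
+ 27 = 144
+ 19 = 163
Total duration: 163 minutes
That is 2 hours and 43 minutes

163


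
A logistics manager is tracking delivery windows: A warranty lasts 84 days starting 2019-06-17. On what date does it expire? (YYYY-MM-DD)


Start: 2019-06-17
Adding 84 days
Days remaining in June: 13
After June: 71 days still to add
July 2019: 31 days, 40 remaining
August 2019: 31 days, 9 remaining
September 2019 has 30 days, need 9
Result: 2019-09-09

2019-09-09


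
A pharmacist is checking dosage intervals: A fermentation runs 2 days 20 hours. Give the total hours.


Days: 2
Extra hours: 20
Hours per day: 24
Days to hours: 2 x 24 = 48
Total: 48 + 20 = 68

68


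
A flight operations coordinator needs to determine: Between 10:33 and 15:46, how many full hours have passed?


Start: 10:33
End: 15:46
Hour difference: 15 - 10 = 5 hours
Minute difference: 46 - 33 = 13 minutes
Total minutes: 313
Complete hours: 313 / 60 = 5 (remainder 13)

5


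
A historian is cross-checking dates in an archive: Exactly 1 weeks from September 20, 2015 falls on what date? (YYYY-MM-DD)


Start: 2015-09-20
Weeks to add: 1
Convert to days: 1 x 7 = 7 days
Add 7 days to 2015-09-20
Result: 2015-09-27

2015-09-27


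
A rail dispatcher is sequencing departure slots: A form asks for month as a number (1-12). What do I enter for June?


Calendar month order:
5. May
6. June <--
7. July
June is month number 6

6


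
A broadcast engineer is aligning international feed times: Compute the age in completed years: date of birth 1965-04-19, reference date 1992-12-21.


Birth: 1965-04-19
Reference: 1992-12-21
Year difference: 1992 - 1965 = 27
Has birthday (04-19) occurred by 12-21? Yes
Age in full years: 27

27


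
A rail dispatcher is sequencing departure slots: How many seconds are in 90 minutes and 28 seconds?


Minutes: 90
Extra seconds: 28
Seconds per minute: 60
Minutes to seconds: 90 x 60 = 5400
Total: 5400 + 28 = 5428

5428


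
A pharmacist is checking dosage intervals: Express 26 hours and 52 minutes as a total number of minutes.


Hours: 26
Extra minutes: 52
Minutes per hour: 60
Hours to minutes: 26 x 60 = 1560
Total: 1560 + 52 = 1612

1612


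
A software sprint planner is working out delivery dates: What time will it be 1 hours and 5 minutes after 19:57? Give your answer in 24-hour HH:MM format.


Start time: 19:57
Adding: 1 hours 5 minutes
Minutes: 57 + 5 = 62
Minute overflow: 62 >= 60, so carry 1 hour, minutes = 2
Hours: 19 + 1 + 1 = 21
Result: 21:02

21:02


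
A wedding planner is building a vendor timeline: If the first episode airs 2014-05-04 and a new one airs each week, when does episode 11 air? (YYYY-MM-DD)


First occurrence: 2014-05-04 (occurrence 1)
Each occurrence is 7 days after the previous.
Occurrence 11 is 10 weeks after the first.
10 weeks = 70 days
2014-05-04 + 70 days = 2014-07-13

2014-07-13


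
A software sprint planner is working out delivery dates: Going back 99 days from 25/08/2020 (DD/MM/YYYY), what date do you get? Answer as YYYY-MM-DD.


Start: 2020-08-25
Subtracting 99 days
Days already passed in August: 25
After going back through August: 74 more days to subtract
July 2020: 31 days, 43 remaining
June 2020: 30 days, 13 remaining
May 2020 has 31 days, need 13
Result: 2020-05-18

2020-05-18


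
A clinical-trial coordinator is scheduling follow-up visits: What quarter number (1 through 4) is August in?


Month: August (month 8)
Q1: January-March (months 1-3)
Q2: April-June (months 4-6)
Q3: July-September (months 7-9)
Q4: October-December (months 10-12)
Month 8 falls in Q3

3


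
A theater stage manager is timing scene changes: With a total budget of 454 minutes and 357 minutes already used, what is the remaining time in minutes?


Total budget: 454 minutes
Time used: 357 minutes
Remaining: 454 - 357 = 97 minutes
Percent used: 78.6%
Percent remaining: 21.4%

97


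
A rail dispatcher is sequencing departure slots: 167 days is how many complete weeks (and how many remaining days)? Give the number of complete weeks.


Total days: 167
Days per week: 7
Division: 167 / 7 = 23 remainder 6
Complete weeks: 23
Remaining days: 6

23


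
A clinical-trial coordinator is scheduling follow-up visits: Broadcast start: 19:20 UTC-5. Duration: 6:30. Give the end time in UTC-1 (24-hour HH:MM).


Start: 19:20 in UTC-5
Step 1 - add duration:
  minutes: 20 + 30 = 50
  hours: 19 + 6 + 0 = 25
  end in UTC-5: 01:50
Step 2 - convert UTC-5 -> UTC-1:
  offset difference: -1 - (-5) = 4 hours
  1 + (4) = 5 -> mod 24 = 5
Result: 05:50 in UTC-1

05:50
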